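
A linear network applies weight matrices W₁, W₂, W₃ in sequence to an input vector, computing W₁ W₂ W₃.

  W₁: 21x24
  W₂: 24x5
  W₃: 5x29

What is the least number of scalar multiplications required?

5565

Order (W₁ (W₂ W₃)): (W₂ W₃): 24×5 by 5×29 → 24×29, cost 24·5·29 = 3480; (W₁ (W₂ W₃)): 21×24 by 24×29 → 21×29, cost 21·24·29 = 14616; cumulative 18096. Total 18096.
Order ((W₁ W₂) W₃): (W₁ W₂): 21×24 by 24×5 → 21×5, cost 21·24·5 = 2520; ((W₁ W₂) W₃): 21×5 by 5×29 → 21×29, cost 21·5·29 = 3045; cumulative 5565. Total 5565.
Minimum: 5565.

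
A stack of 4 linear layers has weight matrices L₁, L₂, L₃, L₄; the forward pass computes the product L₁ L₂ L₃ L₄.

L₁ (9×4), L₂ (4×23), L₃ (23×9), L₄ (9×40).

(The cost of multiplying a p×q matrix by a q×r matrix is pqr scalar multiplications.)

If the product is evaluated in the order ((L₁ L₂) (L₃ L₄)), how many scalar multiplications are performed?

(L₁ L₂): 9×4 by 4×23 → 9×23, cost 9·4·23 = 828
(L₃ L₄): 23×9 by 9×40 → 23×40, cost 23·9·40 = 8280
((L₁ L₂) (L₃ L₄)): 9×23 by 23×40 → 9×40, cost 9·23·40 = 8280; cumulative 17388
Total: 17388 scalar multiplications.

17388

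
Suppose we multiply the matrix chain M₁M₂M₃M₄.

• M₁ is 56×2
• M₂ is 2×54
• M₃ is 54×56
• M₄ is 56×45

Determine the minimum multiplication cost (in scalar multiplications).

16128

Adjacent pairs: M₁M₂ = 56·2·54 = 6048; M₂M₃ = 2·54·56 = 6048; M₃M₄ = 54·56·45 = 136080.
Length 3: M₁..M₃: k=1: 0+6048+56·2·56=12320; k=2: 6048+0+56·54·56=175392 → min 12320 | M₂..M₄: k=2: 0+136080+2·54·45=140940; k=3: 6048+0+2·56·45=11088 → min 11088.
Length 4: M₁..M₄: k=1: 0+11088+56·2·45=16128; k=2: 6048+136080+56·54·45=278208; k=3: 12320+0+56·56·45=153440 → min 16128.
Optimal order: (M₁((M₂M₃)M₄)) with cost 16128.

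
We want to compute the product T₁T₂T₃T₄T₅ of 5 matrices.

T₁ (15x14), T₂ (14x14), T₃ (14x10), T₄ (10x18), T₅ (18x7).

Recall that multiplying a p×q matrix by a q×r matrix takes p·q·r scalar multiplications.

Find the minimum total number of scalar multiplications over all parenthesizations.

5082

Adjacent pairs: T₁T₂ = 15·14·14 = 2940; T₂T₃ = 14·14·10 = 1960; T₃T₄ = 14·10·18 = 2520; T₄T₅ = 10·18·7 = 1260.
Length 3: T₁..T₃: k=1: 0+1960+15·14·10=4060; k=2: 2940+0+15·14·10=5040 → min 4060 | T₂..T₄: k=2: 0+2520+14·14·18=6048; k=3: 1960+0+14·10·18=4480 → min 4480 | T₃..T₅: k=3: 0+1260+14·10·7=2240; k=4: 2520+0+14·18·7=4284 → min 2240.
Length 4: T₁..T₄: k=1: 0+4480+15·14·18=8260; k=2: 2940+2520+15·14·18=9240; k=3: 4060+0+15·10·18=6760 → min 6760 | T₂..T₅: k=2: 0+2240+14·14·7=3612; k=3: 1960+1260+14·10·7=4200; k=4: 4480+0+14·18·7=6244 → min 3612.
Length 5: T₁..T₅: k=1: 0+3612+15·14·7=5082; k=2: 2940+2240+15·14·7=6650; k=3: 4060+1260+15·10·7=6370; k=4: 6760+0+15·18·7=8650 → min 5082.
Optimal order: (T₁(T₂(T₃(T₄T₅)))) with cost 5082.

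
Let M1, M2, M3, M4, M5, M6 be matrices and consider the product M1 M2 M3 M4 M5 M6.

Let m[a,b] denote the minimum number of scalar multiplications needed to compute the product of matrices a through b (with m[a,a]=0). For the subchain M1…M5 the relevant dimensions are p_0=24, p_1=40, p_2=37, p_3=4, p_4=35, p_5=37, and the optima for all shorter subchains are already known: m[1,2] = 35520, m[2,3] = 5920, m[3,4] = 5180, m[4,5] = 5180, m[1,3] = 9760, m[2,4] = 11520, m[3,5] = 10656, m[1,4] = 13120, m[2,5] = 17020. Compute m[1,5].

m[1,5] = min over k∈[1,4] of m[1,k]+m[k+1,5]+p_{0}·p_k·p_{5}.
k=1: 0 + 17020 + 24·40·37 = 52540; k=2: 35520 + 10656 + 24·37·37 = 79032; k=3: 9760 + 5180 + 24·4·37 = 18492; k=4: 13120 + 0 + 24·35·37 = 44200.
Minimum: 18492 at k=3.

18492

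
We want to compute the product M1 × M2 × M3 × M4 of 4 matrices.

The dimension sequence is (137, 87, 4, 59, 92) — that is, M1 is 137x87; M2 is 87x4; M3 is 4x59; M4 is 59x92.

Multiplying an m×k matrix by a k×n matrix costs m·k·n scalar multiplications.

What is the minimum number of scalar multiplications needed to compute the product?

Adjacent pairs: M1M2 = 137·87·4 = 47676; M2M3 = 87·4·59 = 20532; M3M4 = 4·59·92 = 21712.
Length 3: M1..M3: k=1: 0+20532+137·87·59=723753; k=2: 47676+0+137·4·59=80008 → min 80008 | M2..M4: k=2: 0+21712+87·4·92=53728; k=3: 20532+0+87·59·92=492768 → min 53728.
Length 4: M1..M4: k=1: 0+53728+137·87·92=1150276; k=2: 47676+21712+137·4·92=119804; k=3: 80008+0+137·59·92=823644 → min 119804.
Optimal order: ((M1 × M2) × (M3 × M4)) with cost 119804.

119804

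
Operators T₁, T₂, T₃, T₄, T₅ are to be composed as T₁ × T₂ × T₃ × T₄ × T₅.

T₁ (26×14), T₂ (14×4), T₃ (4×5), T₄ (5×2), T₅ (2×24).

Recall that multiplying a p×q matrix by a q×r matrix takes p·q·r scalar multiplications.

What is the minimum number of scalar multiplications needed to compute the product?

Adjacent pairs: T₁T₂ = 26·14·4 = 1456; T₂T₃ = 14·4·5 = 280; T₃T₄ = 4·5·2 = 40; T₄T₅ = 5·2·24 = 240.
Length 3: T₁..T₃: k=1: 0+280+26·14·5=2100; k=2: 1456+0+26·4·5=1976 → min 1976 | T₂..T₄: k=2: 0+40+14·4·2=152; k=3: 280+0+14·5·2=420 → min 152 | T₃..T₅: k=3: 0+240+4·5·24=720; k=4: 40+0+4·2·24=232 → min 232.
Length 4: T₁..T₄: k=1: 0+152+26·14·2=880; k=2: 1456+40+26·4·2=1704; k=3: 1976+0+26·5·2=2236 → min 880 | T₂..T₅: k=2: 0+232+14·4·24=1576; k=3: 280+240+14·5·24=2200; k=4: 152+0+14·2·24=824 → min 824.
Length 5: T₁..T₅: k=1: 0+824+26·14·24=9560; k=2: 1456+232+26·4·24=4184; k=3: 1976+240+26·5·24=5336; k=4: 880+0+26·2·24=2128 → min 2128.
Optimal order: ((T₁ × (T₂ × (T₃ × T₄))) × T₅) with cost 2128.

2128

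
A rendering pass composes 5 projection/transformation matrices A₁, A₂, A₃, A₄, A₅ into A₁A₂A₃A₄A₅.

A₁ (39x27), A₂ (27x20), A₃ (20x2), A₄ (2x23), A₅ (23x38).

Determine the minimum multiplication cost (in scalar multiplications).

Adjacent pairs: A₁A₂ = 39·27·20 = 21060; A₂A₃ = 27·20·2 = 1080; A₃A₄ = 20·2·23 = 920; A₄A₅ = 2·23·38 = 1748.
Length 3: A₁..A₃: k=1: 0+1080+39·27·2=3186; k=2: 21060+0+39·20·2=22620 → min 3186 | A₂..A₄: k=2: 0+920+27·20·23=13340; k=3: 1080+0+27·2·23=2322 → min 2322 | A₃..A₅: k=3: 0+1748+20·2·38=3268; k=4: 920+0+20·23·38=18400 → min 3268.
Length 4: A₁..A₄: k=1: 0+2322+39·27·23=26541; k=2: 21060+920+39·20·23=39920; k=3: 3186+0+39·2·23=4980 → min 4980 | A₂..A₅: k=2: 0+3268+27·20·38=23788; k=3: 1080+1748+27·2·38=4880; k=4: 2322+0+27·23·38=25920 → min 4880.
Length 5: A₁..A₅: k=1: 0+4880+39·27·38=44894; k=2: 21060+3268+39·20·38=53968; k=3: 3186+1748+39·2·38=7898; k=4: 4980+0+39·23·38=39066 → min 7898.
Optimal order: ((A₁(A₂A₃))(A₄A₅)) with cost 7898.

7898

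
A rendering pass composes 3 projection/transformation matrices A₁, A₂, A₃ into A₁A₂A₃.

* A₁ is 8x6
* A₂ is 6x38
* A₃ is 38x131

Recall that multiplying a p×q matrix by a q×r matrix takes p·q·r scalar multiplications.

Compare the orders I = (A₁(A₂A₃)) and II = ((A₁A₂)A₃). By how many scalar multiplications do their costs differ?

Order I = (A₁(A₂A₃)): (A₂A₃): 6×38 by 38×131 → 6×131, cost 6·38·131 = 29868; (A₁(A₂A₃)): 8×6 by 6×131 → 8×131, cost 8·6·131 = 6288; cumulative 36156. Total 36156.
Order II = ((A₁A₂)A₃): (A₁A₂): 8×6 by 6×38 → 8×38, cost 8·6·38 = 1824; ((A₁A₂)A₃): 8×38 by 38×131 → 8×131, cost 8·38·131 = 39824; cumulative 41648. Total 41648.
Difference: |36156 − 41648| = 5492.

5492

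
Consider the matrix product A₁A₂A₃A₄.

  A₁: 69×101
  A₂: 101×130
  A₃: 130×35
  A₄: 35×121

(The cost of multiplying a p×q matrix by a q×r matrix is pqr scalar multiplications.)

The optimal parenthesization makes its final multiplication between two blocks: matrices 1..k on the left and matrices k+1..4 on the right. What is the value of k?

3

Adjacent pairs: A₁A₂ = 69·101·130 = 905970; A₂A₃ = 101·130·35 = 459550; A₃A₄ = 130·35·121 = 550550.
Length 3: A₁..A₃: k=1: 0+459550+69·101·35=703465; k=2: 905970+0+69·130·35=1219920 → min 703465 | A₂..A₄: k=2: 0+550550+101·130·121=2139280; k=3: 459550+0+101·35·121=887285 → min 887285.
Top-level splits: k=1: (A₁..A₁)·(A₂..A₄) → 0+887285+69·101·121 = 1730534; k=2: (A₁..A₂)·(A₃..A₄) → 905970+550550+69·130·121 = 2541890; k=3: (A₁..A₃)·(A₄..A₄) → 703465+0+69·35·121 = 995680.
Best split is after A₃, i.e. k = 3.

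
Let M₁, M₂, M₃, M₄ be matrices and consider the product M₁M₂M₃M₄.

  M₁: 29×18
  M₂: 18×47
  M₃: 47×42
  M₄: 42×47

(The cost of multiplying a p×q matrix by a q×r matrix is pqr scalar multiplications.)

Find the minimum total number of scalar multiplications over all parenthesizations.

Adjacent pairs: M₁M₂ = 29·18·47 = 24534; M₂M₃ = 18·47·42 = 35532; M₃M₄ = 47·42·47 = 92778.
Length 3: M₁..M₃: k=1: 0+35532+29·18·42=57456; k=2: 24534+0+29·47·42=81780 → min 57456 | M₂..M₄: k=2: 0+92778+18·47·47=132540; k=3: 35532+0+18·42·47=71064 → min 71064.
Length 4: M₁..M₄: k=1: 0+71064+29·18·47=95598; k=2: 24534+92778+29·47·47=181373; k=3: 57456+0+29·42·47=114702 → min 95598.
Optimal order: (M₁((M₂M₃)M₄)) with cost 95598.

95598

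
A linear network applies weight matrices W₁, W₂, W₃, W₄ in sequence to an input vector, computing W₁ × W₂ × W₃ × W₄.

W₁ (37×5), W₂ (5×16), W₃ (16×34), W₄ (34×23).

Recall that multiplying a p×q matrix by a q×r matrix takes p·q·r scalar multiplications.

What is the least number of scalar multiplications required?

10885

Adjacent pairs: W₁W₂ = 37·5·16 = 2960; W₂W₃ = 5·16·34 = 2720; W₃W₄ = 16·34·23 = 12512.
Length 3: W₁..W₃: k=1: 0+2720+37·5·34=9010; k=2: 2960+0+37·16·34=23088 → min 9010 | W₂..W₄: k=2: 0+12512+5·16·23=14352; k=3: 2720+0+5·34·23=6630 → min 6630.
Length 4: W₁..W₄: k=1: 0+6630+37·5·23=10885; k=2: 2960+12512+37·16·23=29088; k=3: 9010+0+37·34·23=37944 → min 10885.
Optimal order: (W₁ × ((W₂ × W₃) × W₄)) with cost 10885.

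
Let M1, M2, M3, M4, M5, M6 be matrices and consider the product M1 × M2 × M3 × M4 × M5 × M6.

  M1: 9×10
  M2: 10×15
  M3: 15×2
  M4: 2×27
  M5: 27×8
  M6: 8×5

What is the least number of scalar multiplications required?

Adjacent pairs: M1M2 = 9·10·15 = 1350; M2M3 = 10·15·2 = 300; M3M4 = 15·2·27 = 810; M4M5 = 2·27·8 = 432; M5M6 = 27·8·5 = 1080.
Length 3: M1..M3: k=1: 0+300+9·10·2=480; k=2: 1350+0+9·15·2=1620 → min 480 | M2..M4: k=2: 0+810+10·15·27=4860; k=3: 300+0+10·2·27=840 → min 840 | M3..M5: k=3: 0+432+15·2·8=672; k=4: 810+0+15·27·8=4050 → min 672 | M4..M6: k=4: 0+1080+2·27·5=1350; k=5: 432+0+2·8·5=512 → min 512.
Length 4: M1..M4: k=1: 0+840+9·10·27=3270; k=2: 1350+810+9·15·27=5805; k=3: 480+0+9·2·27=966 → min 966 | M2..M5: k=2: 0+672+10·15·8=1872; k=3: 300+432+10·2·8=892; k=4: 840+0+10·27·8=3000 → min 892 | M3..M6: k=3: 0+512+15·2·5=662; k=4: 810+1080+15·27·5=3915; k=5: 672+0+15·8·5=1272 → min 662.
Length 5: M1..M5: k=1: 0+892+9·10·8=1612; k=2: 1350+672+9·15·8=3102; k=3: 480+432+9·2·8=1056; k=4: 966+0+9·27·8=2910 → min 1056 | M2..M6: k=2: 0+662+10·15·5=1412; k=3: 300+512+10·2·5=912; k=4: 840+1080+10·27·5=3270; k=5: 892+0+10·8·5=1292 → min 912.
Length 6: M1..M6: k=1: 0+912+9·10·5=1362; k=2: 1350+662+9·15·5=2687; k=3: 480+512+9·2·5=1082; k=4: 966+1080+9·27·5=3261; k=5: 1056+0+9·8·5=1416 → min 1082.
Optimal order: ((M1 × (M2 × M3)) × ((M4 × M5) × M6)) with cost 1082.

1082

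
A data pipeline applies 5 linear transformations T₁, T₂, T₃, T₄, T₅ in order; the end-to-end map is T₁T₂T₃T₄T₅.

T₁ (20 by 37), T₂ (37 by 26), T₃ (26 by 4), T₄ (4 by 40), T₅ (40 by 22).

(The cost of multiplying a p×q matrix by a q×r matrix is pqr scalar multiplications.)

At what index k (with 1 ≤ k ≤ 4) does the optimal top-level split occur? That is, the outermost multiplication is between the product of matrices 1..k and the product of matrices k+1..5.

3

Adjacent pairs: T₁T₂ = 20·37·26 = 19240; T₂T₃ = 37·26·4 = 3848; T₃T₄ = 26·4·40 = 4160; T₄T₅ = 4·40·22 = 3520.
Length 3: T₁..T₃: k=1: 0+3848+20·37·4=6808; k=2: 19240+0+20·26·4=21320 → min 6808 | T₂..T₄: k=2: 0+4160+37·26·40=42640; k=3: 3848+0+37·4·40=9768 → min 9768 | T₃..T₅: k=3: 0+3520+26·4·22=5808; k=4: 4160+0+26·40·22=27040 → min 5808.
Length 4: T₁..T₄: k=1: 0+9768+20·37·40=39368; k=2: 19240+4160+20·26·40=44200; k=3: 6808+0+20·4·40=10008 → min 10008 | T₂..T₅: k=2: 0+5808+37·26·22=26972; k=3: 3848+3520+37·4·22=10624; k=4: 9768+0+37·40·22=42328 → min 10624.
Top-level splits: k=1: (T₁..T₁)·(T₂..T₅) → 0+10624+20·37·22 = 26904; k=2: (T₁..T₂)·(T₃..T₅) → 19240+5808+20·26·22 = 36488; k=3: (T₁..T₃)·(T₄..T₅) → 6808+3520+20·4·22 = 12088; k=4: (T₁..T₄)·(T₅..T₅) → 10008+0+20·40·22 = 27608.
Best split is after T₃, i.e. k = 3.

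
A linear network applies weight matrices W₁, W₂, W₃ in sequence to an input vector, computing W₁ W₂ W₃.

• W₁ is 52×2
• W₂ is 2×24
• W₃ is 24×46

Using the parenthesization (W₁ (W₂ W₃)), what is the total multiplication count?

(W₂ W₃): 2×24 by 24×46 → 2×46, cost 2·24·46 = 2208
(W₁ (W₂ W₃)): 52×2 by 2×46 → 52×46, cost 52·2·46 = 4784; cumulative 6992
Total: 6992 scalar multiplications.

6992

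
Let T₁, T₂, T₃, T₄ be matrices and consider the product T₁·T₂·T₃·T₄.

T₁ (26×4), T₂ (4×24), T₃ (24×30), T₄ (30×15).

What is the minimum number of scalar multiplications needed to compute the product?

Adjacent pairs: T₁T₂ = 26·4·24 = 2496; T₂T₃ = 4·24·30 = 2880; T₃T₄ = 24·30·15 = 10800.
Length 3: T₁..T₃: k=1: 0+2880+26·4·30=6000; k=2: 2496+0+26·24·30=21216 → min 6000 | T₂..T₄: k=2: 0+10800+4·24·15=12240; k=3: 2880+0+4·30·15=4680 → min 4680.
Length 4: T₁..T₄: k=1: 0+4680+26·4·15=6240; k=2: 2496+10800+26·24·15=22656; k=3: 6000+0+26·30·15=17700 → min 6240.
Optimal order: (T₁·((T₂·T₃)·T₄)) with cost 6240.

6240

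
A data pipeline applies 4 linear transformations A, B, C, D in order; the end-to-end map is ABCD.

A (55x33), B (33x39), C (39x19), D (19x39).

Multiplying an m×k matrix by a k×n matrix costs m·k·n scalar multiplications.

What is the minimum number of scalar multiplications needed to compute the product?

Adjacent pairs: AB = 55·33·39 = 70785; BC = 33·39·19 = 24453; CD = 39·19·39 = 28899.
Length 3: A..C: k=1: 0+24453+55·33·19=58938; k=2: 70785+0+55·39·19=111540 → min 58938 | B..D: k=2: 0+28899+33·39·39=79092; k=3: 24453+0+33·19·39=48906 → min 48906.
Length 4: A..D: k=1: 0+48906+55·33·39=119691; k=2: 70785+28899+55·39·39=183339; k=3: 58938+0+55·19·39=99693 → min 99693.
Optimal order: ((A(BC))D) with cost 99693.

99693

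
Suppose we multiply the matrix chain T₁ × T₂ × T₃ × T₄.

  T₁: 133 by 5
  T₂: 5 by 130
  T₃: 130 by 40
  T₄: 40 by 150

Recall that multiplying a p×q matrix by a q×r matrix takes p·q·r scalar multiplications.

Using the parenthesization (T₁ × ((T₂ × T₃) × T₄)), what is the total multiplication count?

155750

(T₂ × T₃): 5×130 by 130×40 → 5×40, cost 5·130·40 = 26000
((T₂ × T₃) × T₄): 5×40 by 40×150 → 5×150, cost 5·40·150 = 30000; cumulative 56000
(T₁ × ((T₂ × T₃) × T₄)): 133×5 by 5×150 → 133×150, cost 133·5·150 = 99750; cumulative 155750
Total: 155750 scalar multiplications.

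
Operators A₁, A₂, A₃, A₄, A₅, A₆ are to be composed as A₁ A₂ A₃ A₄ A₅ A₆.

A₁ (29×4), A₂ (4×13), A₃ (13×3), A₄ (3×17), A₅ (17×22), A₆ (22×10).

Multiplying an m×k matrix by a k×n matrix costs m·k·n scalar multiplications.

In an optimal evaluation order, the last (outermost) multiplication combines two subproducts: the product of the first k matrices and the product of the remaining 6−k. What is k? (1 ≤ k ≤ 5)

Adjacent pairs: A₁A₂ = 29·4·13 = 1508; A₂A₃ = 4·13·3 = 156; A₃A₄ = 13·3·17 = 663; A₄A₅ = 3·17·22 = 1122; A₅A₆ = 17·22·10 = 3740.
Length 3: A₁..A₃: k=1: 0+156+29·4·3=504; k=2: 1508+0+29·13·3=2639 → min 504 | A₂..A₄: k=2: 0+663+4·13·17=1547; k=3: 156+0+4·3·17=360 → min 360 | A₃..A₅: k=3: 0+1122+13·3·22=1980; k=4: 663+0+13·17·22=5525 → min 1980 | A₄..A₆: k=4: 0+3740+3·17·10=4250; k=5: 1122+0+3·22·10=1782 → min 1782.
Length 4: A₁..A₄: k=1: 0+360+29·4·17=2332; k=2: 1508+663+29·13·17=8580; k=3: 504+0+29·3·17=1983 → min 1983 | A₂..A₅: k=2: 0+1980+4·13·22=3124; k=3: 156+1122+4·3·22=1542; k=4: 360+0+4·17·22=1856 → min 1542 | A₃..A₆: k=3: 0+1782+13·3·10=2172; k=4: 663+3740+13·17·10=6613; k=5: 1980+0+13·22·10=4840 → min 2172.
Length 5: A₁..A₅: k=1: 0+1542+29·4·22=4094; k=2: 1508+1980+29·13·22=11782; k=3: 504+1122+29·3·22=3540; k=4: 1983+0+29·17·22=12829 → min 3540 | A₂..A₆: k=2: 0+2172+4·13·10=2692; k=3: 156+1782+4·3·10=2058; k=4: 360+3740+4·17·10=4780; k=5: 1542+0+4·22·10=2422 → min 2058.
Top-level splits: k=1: (A₁..A₁)·(A₂..A₆) → 0+2058+29·4·10 = 3218; k=2: (A₁..A₂)·(A₃..A₆) → 1508+2172+29·13·10 = 7450; k=3: (A₁..A₃)·(A₄..A₆) → 504+1782+29·3·10 = 3156; k=4: (A₁..A₄)·(A₅..A₆) → 1983+3740+29·17·10 = 10653; k=5: (A₁..A₅)·(A₆..A₆) → 3540+0+29·22·10 = 9920.
Best split is after A₃, i.e. k = 3.

3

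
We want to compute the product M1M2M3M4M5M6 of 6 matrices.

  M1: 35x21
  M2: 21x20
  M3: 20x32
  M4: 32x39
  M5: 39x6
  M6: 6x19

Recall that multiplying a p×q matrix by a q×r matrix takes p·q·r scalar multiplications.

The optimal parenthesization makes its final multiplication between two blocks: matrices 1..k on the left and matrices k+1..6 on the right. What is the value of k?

5

Adjacent pairs: M1M2 = 35·21·20 = 14700; M2M3 = 21·20·32 = 13440; M3M4 = 20·32·39 = 24960; M4M5 = 32·39·6 = 7488; M5M6 = 39·6·19 = 4446.
Length 3: M1..M3: k=1: 0+13440+35·21·32=36960; k=2: 14700+0+35·20·32=37100 → min 36960 | M2..M4: k=2: 0+24960+21·20·39=41340; k=3: 13440+0+21·32·39=39648 → min 39648 | M3..M5: k=3: 0+7488+20·32·6=11328; k=4: 24960+0+20·39·6=29640 → min 11328 | M4..M6: k=4: 0+4446+32·39·19=28158; k=5: 7488+0+32·6·19=11136 → min 11136.
Length 4: M1..M4: k=1: 0+39648+35·21·39=68313; k=2: 14700+24960+35·20·39=66960; k=3: 36960+0+35·32·39=80640 → min 66960 | M2..M5: k=2: 0+11328+21·20·6=13848; k=3: 13440+7488+21·32·6=24960; k=4: 39648+0+21·39·6=44562 → min 13848 | M3..M6: k=3: 0+11136+20·32·19=23296; k=4: 24960+4446+20·39·19=44226; k=5: 11328+0+20·6·19=13608 → min 13608.
Length 5: M1..M5: k=1: 0+13848+35·21·6=18258; k=2: 14700+11328+35·20·6=30228; k=3: 36960+7488+35·32·6=51168; k=4: 66960+0+35·39·6=75150 → min 18258 | M2..M6: k=2: 0+13608+21·20·19=21588; k=3: 13440+11136+21·32·19=37344; k=4: 39648+4446+21·39·19=59655; k=5: 13848+0+21·6·19=16242 → min 16242.
Top-level splits: k=1: (M1..M1)·(M2..M6) → 0+16242+35·21·19 = 30207; k=2: (M1..M2)·(M3..M6) → 14700+13608+35·20·19 = 41608; k=3: (M1..M3)·(M4..M6) → 36960+11136+35·32·19 = 69376; k=4: (M1..M4)·(M5..M6) → 66960+4446+35·39·19 = 97341; k=5: (M1..M5)·(M6..M6) → 18258+0+35·6·19 = 22248.
Best split is after M5, i.e. k = 5.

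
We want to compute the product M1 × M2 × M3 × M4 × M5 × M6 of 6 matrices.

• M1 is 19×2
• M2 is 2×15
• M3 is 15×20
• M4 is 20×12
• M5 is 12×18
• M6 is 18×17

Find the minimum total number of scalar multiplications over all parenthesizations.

Adjacent pairs: M1M2 = 19·2·15 = 570; M2M3 = 2·15·20 = 600; M3M4 = 15·20·12 = 3600; M4M5 = 20·12·18 = 4320; M5M6 = 12·18·17 = 3672.
Length 3: M1..M3: k=1: 0+600+19·2·20=1360; k=2: 570+0+19·15·20=6270 → min 1360 | M2..M4: k=2: 0+3600+2·15·12=3960; k=3: 600+0+2·20·12=1080 → min 1080 | M3..M5: k=3: 0+4320+15·20·18=9720; k=4: 3600+0+15·12·18=6840 → min 6840 | M4..M6: k=4: 0+3672+20·12·17=7752; k=5: 4320+0+20·18·17=10440 → min 7752.
Length 4: M1..M4: k=1: 0+1080+19·2·12=1536; k=2: 570+3600+19·15·12=7590; k=3: 1360+0+19·20·12=5920 → min 1536 | M2..M5: k=2: 0+6840+2·15·18=7380; k=3: 600+4320+2·20·18=5640; k=4: 1080+0+2·12·18=1512 → min 1512 | M3..M6: k=3: 0+7752+15·20·17=12852; k=4: 3600+3672+15·12·17=10332; k=5: 6840+0+15·18·17=11430 → min 10332.
Length 5: M1..M5: k=1: 0+1512+19·2·18=2196; k=2: 570+6840+19·15·18=12540; k=3: 1360+4320+19·20·18=12520; k=4: 1536+0+19·12·18=5640 → min 2196 | M2..M6: k=2: 0+10332+2·15·17=10842; k=3: 600+7752+2·20·17=9032; k=4: 1080+3672+2·12·17=5160; k=5: 1512+0+2·18·17=2124 → min 2124.
Length 6: M1..M6: k=1: 0+2124+19·2·17=2770; k=2: 570+10332+19·15·17=15747; k=3: 1360+7752+19·20·17=15572; k=4: 1536+3672+19·12·17=9084; k=5: 2196+0+19·18·17=8010 → min 2770.
Optimal order: (M1 × ((((M2 × M3) × M4) × M5) × M6)) with cost 2770.

2770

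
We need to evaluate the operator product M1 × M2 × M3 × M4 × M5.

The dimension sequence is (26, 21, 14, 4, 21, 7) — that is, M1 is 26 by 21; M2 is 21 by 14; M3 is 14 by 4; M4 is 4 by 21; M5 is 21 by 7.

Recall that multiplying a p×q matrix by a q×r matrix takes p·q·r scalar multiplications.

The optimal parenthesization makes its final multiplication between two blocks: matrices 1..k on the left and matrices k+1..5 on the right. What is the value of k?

3

Adjacent pairs: M1M2 = 26·21·14 = 7644; M2M3 = 21·14·4 = 1176; M3M4 = 14·4·21 = 1176; M4M5 = 4·21·7 = 588.
Length 3: M1..M3: k=1: 0+1176+26·21·4=3360; k=2: 7644+0+26·14·4=9100 → min 3360 | M2..M4: k=2: 0+1176+21·14·21=7350; k=3: 1176+0+21·4·21=2940 → min 2940 | M3..M5: k=3: 0+588+14·4·7=980; k=4: 1176+0+14·21·7=3234 → min 980.
Length 4: M1..M4: k=1: 0+2940+26·21·21=14406; k=2: 7644+1176+26·14·21=16464; k=3: 3360+0+26·4·21=5544 → min 5544 | M2..M5: k=2: 0+980+21·14·7=3038; k=3: 1176+588+21·4·7=2352; k=4: 2940+0+21·21·7=6027 → min 2352.
Top-level splits: k=1: (M1..M1)·(M2..M5) → 0+2352+26·21·7 = 6174; k=2: (M1..M2)·(M3..M5) → 7644+980+26·14·7 = 11172; k=3: (M1..M3)·(M4..M5) → 3360+588+26·4·7 = 4676; k=4: (M1..M4)·(M5..M5) → 5544+0+26·21·7 = 9366.
Best split is after M3, i.e. k = 3.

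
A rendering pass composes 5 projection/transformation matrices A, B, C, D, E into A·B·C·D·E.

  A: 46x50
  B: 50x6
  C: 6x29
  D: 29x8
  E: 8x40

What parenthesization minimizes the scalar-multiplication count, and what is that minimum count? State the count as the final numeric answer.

Adjacent pairs: AB = 46·50·6 = 13800; BC = 50·6·29 = 8700; CD = 6·29·8 = 1392; DE = 29·8·40 = 9280.
Length 3: A..C: k=1: 0+8700+46·50·29=75400; k=2: 13800+0+46·6·29=21804 → min 21804 | B..D: k=2: 0+1392+50·6·8=3792; k=3: 8700+0+50·29·8=20300 → min 3792 | C..E: k=3: 0+9280+6·29·40=16240; k=4: 1392+0+6·8·40=3312 → min 3312.
Length 4: A..D: k=1: 0+3792+46·50·8=22192; k=2: 13800+1392+46·6·8=17400; k=3: 21804+0+46·29·8=32476 → min 17400 | B..E: k=2: 0+3312+50·6·40=15312; k=3: 8700+9280+50·29·40=75980; k=4: 3792+0+50·8·40=19792 → min 15312.
Length 5: A..E: k=1: 0+15312+46·50·40=107312; k=2: 13800+3312+46·6·40=28152; k=3: 21804+9280+46·29·40=84444; k=4: 17400+0+46·8·40=32120 → min 28152.
Optimal parenthesization: ((A·B)·((C·D)·E)) with cost 28152.

28152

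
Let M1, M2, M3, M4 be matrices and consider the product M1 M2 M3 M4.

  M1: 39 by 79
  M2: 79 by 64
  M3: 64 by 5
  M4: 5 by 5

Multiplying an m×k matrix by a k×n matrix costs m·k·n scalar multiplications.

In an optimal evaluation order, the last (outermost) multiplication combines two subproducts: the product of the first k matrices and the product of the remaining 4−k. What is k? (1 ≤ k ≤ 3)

3

Adjacent pairs: M1M2 = 39·79·64 = 197184; M2M3 = 79·64·5 = 25280; M3M4 = 64·5·5 = 1600.
Length 3: M1..M3: k=1: 0+25280+39·79·5=40685; k=2: 197184+0+39·64·5=209664 → min 40685 | M2..M4: k=2: 0+1600+79·64·5=26880; k=3: 25280+0+79·5·5=27255 → min 26880.
Top-level splits: k=1: (M1..M1)·(M2..M4) → 0+26880+39·79·5 = 42285; k=2: (M1..M2)·(M3..M4) → 197184+1600+39·64·5 = 211264; k=3: (M1..M3)·(M4..M4) → 40685+0+39·5·5 = 41660.
Best split is after M3, i.e. k = 3.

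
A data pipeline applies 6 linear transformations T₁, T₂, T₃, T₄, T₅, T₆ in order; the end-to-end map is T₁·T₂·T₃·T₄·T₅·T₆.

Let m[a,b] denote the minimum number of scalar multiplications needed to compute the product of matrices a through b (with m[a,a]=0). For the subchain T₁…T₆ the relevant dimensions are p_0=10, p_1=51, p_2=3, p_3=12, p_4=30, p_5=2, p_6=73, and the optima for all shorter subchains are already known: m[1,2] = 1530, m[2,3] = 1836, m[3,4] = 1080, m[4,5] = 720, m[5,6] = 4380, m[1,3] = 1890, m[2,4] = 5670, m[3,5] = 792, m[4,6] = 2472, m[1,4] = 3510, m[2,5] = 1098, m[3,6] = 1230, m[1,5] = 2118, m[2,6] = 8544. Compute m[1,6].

m[1,6] = min over k∈[1,5] of m[1,k]+m[k+1,6]+p_{0}·p_k·p_{6}.
k=1: 0 + 8544 + 10·51·73 = 45774; k=2: 1530 + 1230 + 10·3·73 = 4950; k=3: 1890 + 2472 + 10·12·73 = 13122; k=4: 3510 + 4380 + 10·30·73 = 29790; k=5: 2118 + 0 + 10·2·73 = 3578.
Minimum: 3578 at k=5.

3578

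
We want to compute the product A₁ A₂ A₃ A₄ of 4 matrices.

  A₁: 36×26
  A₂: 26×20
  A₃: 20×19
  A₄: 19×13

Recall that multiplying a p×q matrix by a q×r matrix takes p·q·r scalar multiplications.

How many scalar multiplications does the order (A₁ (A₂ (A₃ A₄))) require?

23868

(A₃ A₄): 20×19 by 19×13 → 20×13, cost 20·19·13 = 4940
(A₂ (A₃ A₄)): 26×20 by 20×13 → 26×13, cost 26·20·13 = 6760; cumulative 11700
(A₁ (A₂ (A₃ A₄))): 36×26 by 26×13 → 36×13, cost 36·26·13 = 12168; cumulative 23868
Total: 23868 scalar multiplications.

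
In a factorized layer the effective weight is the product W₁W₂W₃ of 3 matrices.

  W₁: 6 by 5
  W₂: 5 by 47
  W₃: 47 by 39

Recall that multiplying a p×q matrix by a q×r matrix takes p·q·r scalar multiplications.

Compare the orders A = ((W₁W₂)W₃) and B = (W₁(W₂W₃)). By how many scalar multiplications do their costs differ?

Order A = ((W₁W₂)W₃): (W₁W₂): 6×5 by 5×47 → 6×47, cost 6·5·47 = 1410; ((W₁W₂)W₃): 6×47 by 47×39 → 6×39, cost 6·47·39 = 10998; cumulative 12408. Total 12408.
Order B = (W₁(W₂W₃)): (W₂W₃): 5×47 by 47×39 → 5×39, cost 5·47·39 = 9165; (W₁(W₂W₃)): 6×5 by 5×39 → 6×39, cost 6·5·39 = 1170; cumulative 10335. Total 10335.
Difference: |12408 − 10335| = 2073.

2073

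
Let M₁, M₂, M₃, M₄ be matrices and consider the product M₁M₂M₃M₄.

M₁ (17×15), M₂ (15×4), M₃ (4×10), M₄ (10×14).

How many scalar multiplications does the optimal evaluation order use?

2532

Adjacent pairs: M₁M₂ = 17·15·4 = 1020; M₂M₃ = 15·4·10 = 600; M₃M₄ = 4·10·14 = 560.
Length 3: M₁..M₃: k=1: 0+600+17·15·10=3150; k=2: 1020+0+17·4·10=1700 → min 1700 | M₂..M₄: k=2: 0+560+15·4·14=1400; k=3: 600+0+15·10·14=2700 → min 1400.
Length 4: M₁..M₄: k=1: 0+1400+17·15·14=4970; k=2: 1020+560+17·4·14=2532; k=3: 1700+0+17·10·14=4080 → min 2532.
Optimal order: ((M₁M₂)(M₃M₄)) with cost 2532.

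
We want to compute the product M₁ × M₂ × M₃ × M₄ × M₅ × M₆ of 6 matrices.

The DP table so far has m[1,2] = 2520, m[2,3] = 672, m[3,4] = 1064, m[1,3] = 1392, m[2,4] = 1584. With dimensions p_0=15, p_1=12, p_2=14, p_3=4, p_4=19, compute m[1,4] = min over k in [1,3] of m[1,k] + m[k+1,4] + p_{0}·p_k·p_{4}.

2532

m[1,4] = min over k∈[1,3] of m[1,k]+m[k+1,4]+p_{0}·p_k·p_{4}.
k=1: 0 + 1584 + 15·12·19 = 5004; k=2: 2520 + 1064 + 15·14·19 = 7574; k=3: 1392 + 0 + 15·4·19 = 2532.
Minimum: 2532 at k=3.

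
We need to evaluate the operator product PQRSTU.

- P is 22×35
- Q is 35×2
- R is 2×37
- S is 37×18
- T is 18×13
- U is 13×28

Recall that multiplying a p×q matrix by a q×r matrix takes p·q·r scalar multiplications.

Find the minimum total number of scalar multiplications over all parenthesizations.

Adjacent pairs: PQ = 22·35·2 = 1540; QR = 35·2·37 = 2590; RS = 2·37·18 = 1332; ST = 37·18·13 = 8658; TU = 18·13·28 = 6552.
Length 3: P..R: k=1: 0+2590+22·35·37=31080; k=2: 1540+0+22·2·37=3168 → min 3168 | Q..S: k=2: 0+1332+35·2·18=2592; k=3: 2590+0+35·37·18=25900 → min 2592 | R..T: k=3: 0+8658+2·37·13=9620; k=4: 1332+0+2·18·13=1800 → min 1800 | S..U: k=4: 0+6552+37·18·28=25200; k=5: 8658+0+37·13·28=22126 → min 22126.
Length 4: P..S: k=1: 0+2592+22·35·18=16452; k=2: 1540+1332+22·2·18=3664; k=3: 3168+0+22·37·18=17820 → min 3664 | Q..T: k=2: 0+1800+35·2·13=2710; k=3: 2590+8658+35·37·13=28083; k=4: 2592+0+35·18·13=10782 → min 2710 | R..U: k=3: 0+22126+2·37·28=24198; k=4: 1332+6552+2·18·28=8892; k=5: 1800+0+2·13·28=2528 → min 2528.
Length 5: P..T: k=1: 0+2710+22·35·13=12720; k=2: 1540+1800+22·2·13=3912; k=3: 3168+8658+22·37·13=22408; k=4: 3664+0+22·18·13=8812 → min 3912 | Q..U: k=2: 0+2528+35·2·28=4488; k=3: 2590+22126+35·37·28=60976; k=4: 2592+6552+35·18·28=26784; k=5: 2710+0+35·13·28=15450 → min 4488.
Length 6: P..U: k=1: 0+4488+22·35·28=26048; k=2: 1540+2528+22·2·28=5300; k=3: 3168+22126+22·37·28=48086; k=4: 3664+6552+22·18·28=21304; k=5: 3912+0+22·13·28=11920 → min 5300.
Optimal order: ((PQ)(((RS)T)U)) with cost 5300.

5300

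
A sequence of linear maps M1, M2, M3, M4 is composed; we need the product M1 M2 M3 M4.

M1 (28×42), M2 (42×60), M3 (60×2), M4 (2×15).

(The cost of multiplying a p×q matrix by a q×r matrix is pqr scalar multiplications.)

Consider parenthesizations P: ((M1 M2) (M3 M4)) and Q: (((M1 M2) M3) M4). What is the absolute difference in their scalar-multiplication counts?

Order P = ((M1 M2) (M3 M4)): (M1 M2): 28×42 by 42×60 → 28×60, cost 28·42·60 = 70560; (M3 M4): 60×2 by 2×15 → 60×15, cost 60·2·15 = 1800; ((M1 M2) (M3 M4)): 28×60 by 60×15 → 28×15, cost 28·60·15 = 25200; cumulative 97560. Total 97560.
Order Q = (((M1 M2) M3) M4): (M1 M2): 28×42 by 42×60 → 28×60, cost 28·42·60 = 70560; ((M1 M2) M3): 28×60 by 60×2 → 28×2, cost 28·60·2 = 3360; cumulative 73920; (((M1 M2) M3) M4): 28×2 by 2×15 → 28×15, cost 28·2·15 = 840; cumulative 74760. Total 74760.
Difference: |97560 − 74760| = 22800.

22800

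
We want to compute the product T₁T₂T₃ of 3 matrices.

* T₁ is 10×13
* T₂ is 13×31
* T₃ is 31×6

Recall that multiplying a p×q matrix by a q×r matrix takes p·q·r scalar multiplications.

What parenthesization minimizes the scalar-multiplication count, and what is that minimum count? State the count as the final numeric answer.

(T₁(T₂T₃)): cost 3198.
((T₁T₂)T₃): cost 5890.
Optimal: (T₁(T₂T₃)) with cost 3198.

3198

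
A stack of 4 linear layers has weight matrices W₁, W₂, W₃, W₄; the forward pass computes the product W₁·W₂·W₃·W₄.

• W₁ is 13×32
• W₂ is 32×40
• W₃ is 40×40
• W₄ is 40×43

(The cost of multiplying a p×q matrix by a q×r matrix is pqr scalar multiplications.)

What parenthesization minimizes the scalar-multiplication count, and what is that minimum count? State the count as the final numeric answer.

59800

Adjacent pairs: W₁W₂ = 13·32·40 = 16640; W₂W₃ = 32·40·40 = 51200; W₃W₄ = 40·40·43 = 68800.
Length 3: W₁..W₃: k=1: 0+51200+13·32·40=67840; k=2: 16640+0+13·40·40=37440 → min 37440 | W₂..W₄: k=2: 0+68800+32·40·43=123840; k=3: 51200+0+32·40·43=106240 → min 106240.
Length 4: W₁..W₄: k=1: 0+106240+13·32·43=124128; k=2: 16640+68800+13·40·43=107800; k=3: 37440+0+13·40·43=59800 → min 59800.
Optimal parenthesization: (((W₁·W₂)·W₃)·W₄) with cost 59800.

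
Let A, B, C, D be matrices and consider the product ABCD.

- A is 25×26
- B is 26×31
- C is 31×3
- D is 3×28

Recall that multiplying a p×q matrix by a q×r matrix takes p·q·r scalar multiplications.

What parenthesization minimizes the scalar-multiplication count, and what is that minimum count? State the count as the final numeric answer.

6468

Adjacent pairs: AB = 25·26·31 = 20150; BC = 26·31·3 = 2418; CD = 31·3·28 = 2604.
Length 3: A..C: k=1: 0+2418+25·26·3=4368; k=2: 20150+0+25·31·3=22475 → min 4368 | B..D: k=2: 0+2604+26·31·28=25172; k=3: 2418+0+26·3·28=4602 → min 4602.
Length 4: A..D: k=1: 0+4602+25·26·28=22802; k=2: 20150+2604+25·31·28=44454; k=3: 4368+0+25·3·28=6468 → min 6468.
Optimal parenthesization: ((A(BC))D) with cost 6468.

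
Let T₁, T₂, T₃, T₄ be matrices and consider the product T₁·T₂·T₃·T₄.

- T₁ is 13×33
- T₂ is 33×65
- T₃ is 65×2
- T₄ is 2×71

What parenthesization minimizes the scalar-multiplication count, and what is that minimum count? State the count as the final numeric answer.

6994

Adjacent pairs: T₁T₂ = 13·33·65 = 27885; T₂T₃ = 33·65·2 = 4290; T₃T₄ = 65·2·71 = 9230.
Length 3: T₁..T₃: k=1: 0+4290+13·33·2=5148; k=2: 27885+0+13·65·2=29575 → min 5148 | T₂..T₄: k=2: 0+9230+33·65·71=161525; k=3: 4290+0+33·2·71=8976 → min 8976.
Length 4: T₁..T₄: k=1: 0+8976+13·33·71=39435; k=2: 27885+9230+13·65·71=97110; k=3: 5148+0+13·2·71=6994 → min 6994.
Optimal parenthesization: ((T₁·(T₂·T₃))·T₄) with cost 6994.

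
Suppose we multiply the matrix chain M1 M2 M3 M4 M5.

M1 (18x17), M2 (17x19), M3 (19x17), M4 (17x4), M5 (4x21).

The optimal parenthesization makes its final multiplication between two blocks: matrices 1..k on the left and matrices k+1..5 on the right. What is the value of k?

4

Adjacent pairs: M1M2 = 18·17·19 = 5814; M2M3 = 17·19·17 = 5491; M3M4 = 19·17·4 = 1292; M4M5 = 17·4·21 = 1428.
Length 3: M1..M3: k=1: 0+5491+18·17·17=10693; k=2: 5814+0+18·19·17=11628 → min 10693 | M2..M4: k=2: 0+1292+17·19·4=2584; k=3: 5491+0+17·17·4=6647 → min 2584 | M3..M5: k=3: 0+1428+19·17·21=8211; k=4: 1292+0+19·4·21=2888 → min 2888.
Length 4: M1..M4: k=1: 0+2584+18·17·4=3808; k=2: 5814+1292+18·19·4=8474; k=3: 10693+0+18·17·4=11917 → min 3808 | M2..M5: k=2: 0+2888+17·19·21=9671; k=3: 5491+1428+17·17·21=12988; k=4: 2584+0+17·4·21=4012 → min 4012.
Top-level splits: k=1: (M1..M1)·(M2..M5) → 0+4012+18·17·21 = 10438; k=2: (M1..M2)·(M3..M5) → 5814+2888+18·19·21 = 15884; k=3: (M1..M3)·(M4..M5) → 10693+1428+18·17·21 = 18547; k=4: (M1..M4)·(M5..M5) → 3808+0+18·4·21 = 5320.
Best split is after M4, i.e. k = 4.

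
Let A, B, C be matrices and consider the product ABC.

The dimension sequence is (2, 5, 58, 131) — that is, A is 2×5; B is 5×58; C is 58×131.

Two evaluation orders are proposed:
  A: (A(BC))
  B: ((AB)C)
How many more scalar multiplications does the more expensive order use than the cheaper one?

23524

Order A = (A(BC)): (BC): 5×58 by 58×131 → 5×131, cost 5·58·131 = 37990; (A(BC)): 2×5 by 5×131 → 2×131, cost 2·5·131 = 1310; cumulative 39300. Total 39300.
Order B = ((AB)C): (AB): 2×5 by 5×58 → 2×58, cost 2·5·58 = 580; ((AB)C): 2×58 by 58×131 → 2×131, cost 2·58·131 = 15196; cumulative 15776. Total 15776.
Difference: |39300 − 15776| = 23524.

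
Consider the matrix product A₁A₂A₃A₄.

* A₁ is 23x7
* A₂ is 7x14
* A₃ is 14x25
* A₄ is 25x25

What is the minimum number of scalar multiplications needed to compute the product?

Adjacent pairs: A₁A₂ = 23·7·14 = 2254; A₂A₃ = 7·14·25 = 2450; A₃A₄ = 14·25·25 = 8750.
Length 3: A₁..A₃: k=1: 0+2450+23·7·25=6475; k=2: 2254+0+23·14·25=10304 → min 6475 | A₂..A₄: k=2: 0+8750+7·14·25=11200; k=3: 2450+0+7·25·25=6825 → min 6825.
Length 4: A₁..A₄: k=1: 0+6825+23·7·25=10850; k=2: 2254+8750+23·14·25=19054; k=3: 6475+0+23·25·25=20850 → min 10850.
Optimal order: (A₁((A₂A₃)A₄)) with cost 10850.

10850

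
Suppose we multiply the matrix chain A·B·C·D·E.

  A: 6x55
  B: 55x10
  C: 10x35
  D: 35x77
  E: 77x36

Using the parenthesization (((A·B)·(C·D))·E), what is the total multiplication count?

51502

(A·B): 6×55 by 55×10 → 6×10, cost 6·55·10 = 3300
(C·D): 10×35 by 35×77 → 10×77, cost 10·35·77 = 26950
((A·B)·(C·D)): 6×10 by 10×77 → 6×77, cost 6·10·77 = 4620; cumulative 34870
(((A·B)·(C·D))·E): 6×77 by 77×36 → 6×36, cost 6·77·36 = 16632; cumulative 51502
Total: 51502 scalar multiplications.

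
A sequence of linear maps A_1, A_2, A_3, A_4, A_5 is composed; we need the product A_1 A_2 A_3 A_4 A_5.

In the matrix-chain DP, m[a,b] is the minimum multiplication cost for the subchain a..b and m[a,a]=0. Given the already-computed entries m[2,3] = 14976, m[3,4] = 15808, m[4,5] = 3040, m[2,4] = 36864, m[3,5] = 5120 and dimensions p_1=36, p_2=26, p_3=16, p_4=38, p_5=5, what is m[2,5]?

m[2,5] = min over k∈[2,4] of m[2,k]+m[k+1,5]+p_{1}·p_k·p_{5}.
k=2: 0 + 5120 + 36·26·5 = 9800; k=3: 14976 + 3040 + 36·16·5 = 20896; k=4: 36864 + 0 + 36·38·5 = 43704.
Minimum: 9800 at k=2.

9800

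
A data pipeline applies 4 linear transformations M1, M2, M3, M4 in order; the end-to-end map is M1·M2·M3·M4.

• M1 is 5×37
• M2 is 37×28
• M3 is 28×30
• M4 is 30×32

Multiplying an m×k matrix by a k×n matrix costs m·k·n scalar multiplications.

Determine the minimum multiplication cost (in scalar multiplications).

Adjacent pairs: M1M2 = 5·37·28 = 5180; M2M3 = 37·28·30 = 31080; M3M4 = 28·30·32 = 26880.
Length 3: M1..M3: k=1: 0+31080+5·37·30=36630; k=2: 5180+0+5·28·30=9380 → min 9380 | M2..M4: k=2: 0+26880+37·28·32=60032; k=3: 31080+0+37·30·32=66600 → min 60032.
Length 4: M1..M4: k=1: 0+60032+5·37·32=65952; k=2: 5180+26880+5·28·32=36540; k=3: 9380+0+5·30·32=14180 → min 14180.
Optimal order: (((M1·M2)·M3)·M4) with cost 14180.

14180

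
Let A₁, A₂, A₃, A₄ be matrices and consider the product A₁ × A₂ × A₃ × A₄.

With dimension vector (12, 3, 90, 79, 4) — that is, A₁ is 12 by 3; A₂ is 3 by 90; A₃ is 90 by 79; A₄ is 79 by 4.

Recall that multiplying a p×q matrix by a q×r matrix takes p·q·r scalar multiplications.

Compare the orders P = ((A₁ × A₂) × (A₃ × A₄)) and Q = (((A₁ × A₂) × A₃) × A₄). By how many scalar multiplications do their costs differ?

Order P = ((A₁ × A₂) × (A₃ × A₄)): (A₁ × A₂): 12×3 by 3×90 → 12×90, cost 12·3·90 = 3240; (A₃ × A₄): 90×79 by 79×4 → 90×4, cost 90·79·4 = 28440; ((A₁ × A₂) × (A₃ × A₄)): 12×90 by 90×4 → 12×4, cost 12·90·4 = 4320; cumulative 36000. Total 36000.
Order Q = (((A₁ × A₂) × A₃) × A₄): (A₁ × A₂): 12×3 by 3×90 → 12×90, cost 12·3·90 = 3240; ((A₁ × A₂) × A₃): 12×90 by 90×79 → 12×79, cost 12·90·79 = 85320; cumulative 88560; (((A₁ × A₂) × A₃) × A₄): 12×79 by 79×4 → 12×4, cost 12·79·4 = 3792; cumulative 92352. Total 92352.
Difference: |36000 − 92352| = 56352.

56352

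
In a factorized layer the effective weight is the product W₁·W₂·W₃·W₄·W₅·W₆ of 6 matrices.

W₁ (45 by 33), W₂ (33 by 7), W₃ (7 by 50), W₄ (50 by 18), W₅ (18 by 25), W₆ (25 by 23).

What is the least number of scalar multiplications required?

Adjacent pairs: W₁W₂ = 45·33·7 = 10395; W₂W₃ = 33·7·50 = 11550; W₃W₄ = 7·50·18 = 6300; W₄W₅ = 50·18·25 = 22500; W₅W₆ = 18·25·23 = 10350.
Length 3: W₁..W₃: k=1: 0+11550+45·33·50=85800; k=2: 10395+0+45·7·50=26145 → min 26145 | W₂..W₄: k=2: 0+6300+33·7·18=10458; k=3: 11550+0+33·50·18=41250 → min 10458 | W₃..W₅: k=3: 0+22500+7·50·25=31250; k=4: 6300+0+7·18·25=9450 → min 9450 | W₄..W₆: k=4: 0+10350+50·18·23=31050; k=5: 22500+0+50·25·23=51250 → min 31050.
Length 4: W₁..W₄: k=1: 0+10458+45·33·18=37188; k=2: 10395+6300+45·7·18=22365; k=3: 26145+0+45·50·18=66645 → min 22365 | W₂..W₅: k=2: 0+9450+33·7·25=15225; k=3: 11550+22500+33·50·25=75300; k=4: 10458+0+33·18·25=25308 → min 15225 | W₃..W₆: k=3: 0+31050+7·50·23=39100; k=4: 6300+10350+7·18·23=19548; k=5: 9450+0+7·25·23=13475 → min 13475.
Length 5: W₁..W₅: k=1: 0+15225+45·33·25=52350; k=2: 10395+9450+45·7·25=27720; k=3: 26145+22500+45·50·25=104895; k=4: 22365+0+45·18·25=42615 → min 27720 | W₂..W₆: k=2: 0+13475+33·7·23=18788; k=3: 11550+31050+33·50·23=80550; k=4: 10458+10350+33·18·23=34470; k=5: 15225+0+33·25·23=34200 → min 18788.
Length 6: W₁..W₆: k=1: 0+18788+45·33·23=52943; k=2: 10395+13475+45·7·23=31115; k=3: 26145+31050+45·50·23=108945; k=4: 22365+10350+45·18·23=51345; k=5: 27720+0+45·25·23=53595 → min 31115.
Optimal order: ((W₁·W₂)·(((W₃·W₄)·W₅)·W₆)) with cost 31115.

31115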